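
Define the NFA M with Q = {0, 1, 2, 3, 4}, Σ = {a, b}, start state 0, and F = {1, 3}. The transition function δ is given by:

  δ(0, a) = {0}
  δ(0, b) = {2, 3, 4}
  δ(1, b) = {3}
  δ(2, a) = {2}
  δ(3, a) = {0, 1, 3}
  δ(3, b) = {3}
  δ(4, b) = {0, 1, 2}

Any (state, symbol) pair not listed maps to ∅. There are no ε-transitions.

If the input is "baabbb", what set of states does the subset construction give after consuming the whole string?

{2, 3, 4}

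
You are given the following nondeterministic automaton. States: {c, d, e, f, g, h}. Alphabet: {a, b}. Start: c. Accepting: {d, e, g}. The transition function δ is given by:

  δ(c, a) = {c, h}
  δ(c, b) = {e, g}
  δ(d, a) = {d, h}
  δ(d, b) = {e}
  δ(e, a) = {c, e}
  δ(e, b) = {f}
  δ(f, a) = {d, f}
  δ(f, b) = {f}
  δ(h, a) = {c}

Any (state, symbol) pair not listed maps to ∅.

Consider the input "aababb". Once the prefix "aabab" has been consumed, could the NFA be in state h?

No

Start in {c}.
Read 'a': c→{c, h}; now {c, h}.
Read 'a': c→{c, h}, h→{c}; now {c, h}.
Read 'b': c→{e, g}, h→∅; now {e, g}.
Read 'a': e→{c, e}, g→∅; now {c, e}.
Read 'b': c→{e, g}, e→{f}; now {e, f, g}.
State h is not in {e, f, g}.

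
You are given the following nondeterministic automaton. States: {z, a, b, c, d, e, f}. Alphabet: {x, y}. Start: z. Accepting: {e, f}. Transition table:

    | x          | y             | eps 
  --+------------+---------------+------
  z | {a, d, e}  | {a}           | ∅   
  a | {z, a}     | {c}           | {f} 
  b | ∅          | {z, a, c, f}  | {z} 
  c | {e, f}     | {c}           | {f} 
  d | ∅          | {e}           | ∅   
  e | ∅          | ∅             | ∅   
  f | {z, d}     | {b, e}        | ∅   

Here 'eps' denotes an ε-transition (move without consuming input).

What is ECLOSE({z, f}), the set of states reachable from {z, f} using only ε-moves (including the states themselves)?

{z, f}

Begin with {z, f}.
No ε-moves leave this set, so the closure equals the set itself.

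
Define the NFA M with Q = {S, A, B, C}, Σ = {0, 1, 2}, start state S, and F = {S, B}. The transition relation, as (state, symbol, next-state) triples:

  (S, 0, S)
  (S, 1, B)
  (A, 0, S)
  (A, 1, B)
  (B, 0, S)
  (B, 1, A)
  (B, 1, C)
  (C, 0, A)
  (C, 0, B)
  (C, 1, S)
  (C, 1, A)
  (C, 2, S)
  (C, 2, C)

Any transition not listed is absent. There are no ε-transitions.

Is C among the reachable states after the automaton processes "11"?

Yes

Start in {S}.
Read '1': {S} → {B}.
Read '1': {B} → {A, C}.
State C is in {A, C}.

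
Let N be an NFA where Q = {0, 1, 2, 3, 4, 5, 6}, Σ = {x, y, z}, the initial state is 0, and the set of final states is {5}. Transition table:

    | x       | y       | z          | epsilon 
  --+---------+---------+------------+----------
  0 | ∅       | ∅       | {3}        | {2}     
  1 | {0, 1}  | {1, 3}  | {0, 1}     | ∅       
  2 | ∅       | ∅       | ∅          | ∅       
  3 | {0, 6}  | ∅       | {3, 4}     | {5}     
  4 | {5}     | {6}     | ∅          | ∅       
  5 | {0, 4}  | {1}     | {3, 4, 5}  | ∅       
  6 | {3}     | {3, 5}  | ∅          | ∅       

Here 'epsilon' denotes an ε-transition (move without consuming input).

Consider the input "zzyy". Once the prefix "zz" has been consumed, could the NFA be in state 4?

Yes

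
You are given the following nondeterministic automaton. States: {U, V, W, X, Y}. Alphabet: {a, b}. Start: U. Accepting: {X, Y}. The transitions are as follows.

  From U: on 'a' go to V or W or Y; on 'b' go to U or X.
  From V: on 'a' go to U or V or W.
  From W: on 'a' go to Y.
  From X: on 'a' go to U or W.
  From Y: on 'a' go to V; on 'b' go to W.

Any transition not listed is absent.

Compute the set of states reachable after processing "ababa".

{Y}

Start in {U}.
Read 'a': U→{V, W, Y}; now {V, W, Y}.
Read 'b': V→∅, W→∅, Y→{W}; now {W}.
Read 'a': W→{Y}; now {Y}.
Read 'b': Y→{W}; now {W}.
Read 'a': W→{Y}; now {Y}.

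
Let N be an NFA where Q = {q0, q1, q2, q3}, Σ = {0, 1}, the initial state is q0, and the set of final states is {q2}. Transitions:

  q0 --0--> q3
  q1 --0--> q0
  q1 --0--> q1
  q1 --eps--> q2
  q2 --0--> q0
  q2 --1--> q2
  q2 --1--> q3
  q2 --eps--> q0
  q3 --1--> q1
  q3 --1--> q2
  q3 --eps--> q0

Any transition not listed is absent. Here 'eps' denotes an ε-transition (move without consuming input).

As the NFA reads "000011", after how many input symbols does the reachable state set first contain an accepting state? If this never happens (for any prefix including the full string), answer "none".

Start in {q0}.
Read '0': q0→{q3}; union {q3}; ε-closure = {q0, q3}.
Read '0': q0→{q3}, q3→∅; union {q3}; ε-closure = {q0, q3}.
Read '0': q0→{q3}, q3→∅; union {q3}; ε-closure = {q0, q3}.
Read '0': q0→{q3}, q3→∅; union {q3}; ε-closure = {q0, q3}.
Read '1': q0→∅, q3→{q1, q2}; union {q1, q2}; ε-closure = {q0, q1, q2}.
None of the earlier sets intersect F, but {q0, q1, q2} does.

5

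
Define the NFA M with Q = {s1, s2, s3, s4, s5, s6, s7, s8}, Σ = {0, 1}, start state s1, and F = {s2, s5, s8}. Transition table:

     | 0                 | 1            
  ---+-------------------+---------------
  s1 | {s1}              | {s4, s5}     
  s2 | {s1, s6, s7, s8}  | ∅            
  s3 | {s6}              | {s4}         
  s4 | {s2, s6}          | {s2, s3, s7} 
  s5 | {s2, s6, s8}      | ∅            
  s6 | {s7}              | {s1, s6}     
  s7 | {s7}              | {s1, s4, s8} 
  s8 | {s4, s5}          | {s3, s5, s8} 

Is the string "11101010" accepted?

Yes

Start in {s1}.
Read '1': s1→{s4, s5}; now {s4, s5}.
Read '1': s4→{s2, s3, s7}, s5→∅; now {s2, s3, s7}.
Read '1': s2→∅, s3→{s4}, s7→{s1, s4, s8}; now {s1, s4, s8}.
Read '0': s1→{s1}, s4→{s2, s6}, s8→{s4, s5}; now {s1, s2, s4, s5, s6}.
Read '1': s1→{s4, s5}, s2→∅, s4→{s2, s3, s7}, s5→∅, s6→{s1, s6}; now {s1, s2, s3, s4, s5, s6, s7}.
Read '0': s1→{s1}, s2→{s1, s6, s7, s8}, s3→{s6}, s4→{s2, s6}, s5→{s2, s6, s8}, s6→{s7}, s7→{s7}; now {s1, s2, s6, s7, s8}.
Read '1': s1→{s4, s5}, s2→∅, s6→{s1, s6}, s7→{s1, s4, s8}, s8→{s3, s5, s8}; now {s1, s3, s4, s5, s6, s8}.
Read '0': s1→{s1}, s3→{s6}, s4→{s2, s6}, s5→{s2, s6, s8}, s6→{s7}, s8→{s4, s5}; now {s1, s2, s4, s5, s6, s7, s8}.
The final set {s1, s2, s4, s5, s6, s7, s8} contains the accepting states s2, s5, s8.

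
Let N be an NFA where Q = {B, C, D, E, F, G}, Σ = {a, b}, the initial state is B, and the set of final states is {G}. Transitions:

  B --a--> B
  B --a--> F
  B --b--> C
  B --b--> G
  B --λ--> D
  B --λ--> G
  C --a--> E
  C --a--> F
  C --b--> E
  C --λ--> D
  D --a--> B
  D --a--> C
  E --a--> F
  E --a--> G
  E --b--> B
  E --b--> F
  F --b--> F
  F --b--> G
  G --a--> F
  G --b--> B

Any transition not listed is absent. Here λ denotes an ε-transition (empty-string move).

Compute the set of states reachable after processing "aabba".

{B, C, D, E, F, G}

Start: ε-closure({B}) = {B, D, G}.
Read 'a': B→{B, F}, D→{B, C}, G→{F}; union {B, C, F}; ε-closure = {B, C, D, F, G}.
Read 'a': B→{B, F}, C→{E, F}, D→{B, C}, F→∅, G→{F}; union {B, C, E, F}; ε-closure = {B, C, D, E, F, G}.
Read 'b': B→{C, G}, C→{E}, D→∅, E→{B, F}, F→{F, G}, G→{B}; union {B, C, E, F, G}; ε-closure = {B, C, D, E, F, G}.
Read 'b': B→{C, G}, C→{E}, D→∅, E→{B, F}, F→{F, G}, G→{B}; union {B, C, E, F, G}; ε-closure = {B, C, D, E, F, G}.
Read 'a': B→{B, F}, C→{E, F}, D→{B, C}, E→{F, G}, F→∅, G→{F}; union {B, C, E, F, G}; ε-closure = {B, C, D, E, F, G}.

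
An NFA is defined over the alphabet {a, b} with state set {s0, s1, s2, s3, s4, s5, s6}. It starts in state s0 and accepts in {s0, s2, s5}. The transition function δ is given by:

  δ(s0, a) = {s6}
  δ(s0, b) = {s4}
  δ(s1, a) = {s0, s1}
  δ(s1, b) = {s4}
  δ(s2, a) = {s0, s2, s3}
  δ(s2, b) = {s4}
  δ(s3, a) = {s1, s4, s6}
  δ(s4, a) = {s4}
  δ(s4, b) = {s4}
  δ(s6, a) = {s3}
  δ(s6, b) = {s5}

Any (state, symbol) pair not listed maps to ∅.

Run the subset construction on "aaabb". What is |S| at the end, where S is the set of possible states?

1

Start in {s0}.
Read 'a': s0→{s6}; now {s6}.
Read 'a': s6→{s3}; now {s3}.
Read 'a': s3→{s1, s4, s6}; now {s1, s4, s6}.
Read 'b': s1→{s4}, s4→{s4}, s6→{s5}; now {s4, s5}.
Read 'b': s4→{s4}, s5→∅; now {s4}.
That set has 1 state.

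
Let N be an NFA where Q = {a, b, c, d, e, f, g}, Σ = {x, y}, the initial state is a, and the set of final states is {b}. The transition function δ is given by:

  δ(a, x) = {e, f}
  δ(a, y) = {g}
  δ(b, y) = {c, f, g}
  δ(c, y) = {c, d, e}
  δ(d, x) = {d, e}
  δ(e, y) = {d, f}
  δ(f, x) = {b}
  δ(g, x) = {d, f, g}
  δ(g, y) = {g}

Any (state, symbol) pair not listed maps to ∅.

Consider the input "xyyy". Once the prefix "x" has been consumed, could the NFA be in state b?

No

Start in {a}.
Read 'x': {a} → {e, f}.
State b is not in {e, f}.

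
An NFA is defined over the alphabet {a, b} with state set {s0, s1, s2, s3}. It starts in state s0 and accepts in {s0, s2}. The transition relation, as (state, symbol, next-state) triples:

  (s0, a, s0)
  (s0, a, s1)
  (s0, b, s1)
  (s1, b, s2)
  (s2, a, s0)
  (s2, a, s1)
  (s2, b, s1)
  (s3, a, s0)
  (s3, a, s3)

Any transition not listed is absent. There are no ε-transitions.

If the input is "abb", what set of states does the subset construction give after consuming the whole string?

{s1, s2}

Start in {s0}.
Read 'a': {s0} → {s0, s1}.
Read 'b': {s0, s1} → {s1, s2}.
Read 'b': {s1, s2} → {s1, s2}.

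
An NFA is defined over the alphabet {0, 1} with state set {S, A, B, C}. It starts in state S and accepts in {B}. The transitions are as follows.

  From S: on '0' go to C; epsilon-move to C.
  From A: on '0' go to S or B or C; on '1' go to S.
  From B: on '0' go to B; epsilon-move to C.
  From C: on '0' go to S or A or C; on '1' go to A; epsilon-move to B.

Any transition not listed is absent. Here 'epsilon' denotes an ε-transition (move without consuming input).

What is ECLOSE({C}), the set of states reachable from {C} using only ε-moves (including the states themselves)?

Begin with {C}.
ε-move C → B; add B.

{B, C}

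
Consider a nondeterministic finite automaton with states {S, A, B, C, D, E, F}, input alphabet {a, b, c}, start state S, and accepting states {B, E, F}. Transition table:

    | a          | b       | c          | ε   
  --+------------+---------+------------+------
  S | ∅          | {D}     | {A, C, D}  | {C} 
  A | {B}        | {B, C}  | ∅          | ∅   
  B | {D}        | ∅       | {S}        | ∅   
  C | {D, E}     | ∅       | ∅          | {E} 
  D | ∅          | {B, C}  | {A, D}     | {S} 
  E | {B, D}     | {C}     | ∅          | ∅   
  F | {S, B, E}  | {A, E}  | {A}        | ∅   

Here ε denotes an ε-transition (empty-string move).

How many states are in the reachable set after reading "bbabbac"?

5

Start: ε-closure({S}) = {S, C, E}.
Read 'b': {S, C, E} → {S, C, D, E}.
Read 'b': {S, C, D, E} → {S, B, C, D, E}.
Read 'a': {S, B, C, D, E} → {S, B, C, D, E}.
Read 'b': {S, B, C, D, E} → {S, B, C, D, E}.
Read 'b': {S, B, C, D, E} → {S, B, C, D, E}.
Read 'a': {S, B, C, D, E} → {S, B, C, D, E}.
Read 'c': {S, B, C, D, E} → {S, A, C, D, E}.
That set has 5 states.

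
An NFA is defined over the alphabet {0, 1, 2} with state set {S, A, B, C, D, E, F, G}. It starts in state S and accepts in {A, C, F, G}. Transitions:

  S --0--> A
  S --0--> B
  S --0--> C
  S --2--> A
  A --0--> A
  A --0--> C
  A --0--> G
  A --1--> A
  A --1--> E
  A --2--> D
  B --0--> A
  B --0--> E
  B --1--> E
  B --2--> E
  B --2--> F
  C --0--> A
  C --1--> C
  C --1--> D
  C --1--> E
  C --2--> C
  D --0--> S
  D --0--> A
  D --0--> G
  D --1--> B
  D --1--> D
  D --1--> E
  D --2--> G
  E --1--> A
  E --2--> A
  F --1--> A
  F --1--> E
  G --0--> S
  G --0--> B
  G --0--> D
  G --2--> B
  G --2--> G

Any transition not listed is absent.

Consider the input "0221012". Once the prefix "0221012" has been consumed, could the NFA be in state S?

No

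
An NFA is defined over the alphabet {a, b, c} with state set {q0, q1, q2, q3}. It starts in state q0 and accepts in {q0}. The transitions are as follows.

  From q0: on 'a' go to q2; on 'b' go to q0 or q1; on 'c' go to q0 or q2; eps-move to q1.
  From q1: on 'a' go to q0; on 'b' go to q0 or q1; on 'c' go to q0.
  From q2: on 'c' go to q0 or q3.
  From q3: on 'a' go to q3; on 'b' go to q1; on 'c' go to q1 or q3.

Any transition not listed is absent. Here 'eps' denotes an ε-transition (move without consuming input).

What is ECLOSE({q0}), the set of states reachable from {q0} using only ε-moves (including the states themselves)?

{q0, q1}

Begin with {q0}.
ε-move q0 → q1; add q1.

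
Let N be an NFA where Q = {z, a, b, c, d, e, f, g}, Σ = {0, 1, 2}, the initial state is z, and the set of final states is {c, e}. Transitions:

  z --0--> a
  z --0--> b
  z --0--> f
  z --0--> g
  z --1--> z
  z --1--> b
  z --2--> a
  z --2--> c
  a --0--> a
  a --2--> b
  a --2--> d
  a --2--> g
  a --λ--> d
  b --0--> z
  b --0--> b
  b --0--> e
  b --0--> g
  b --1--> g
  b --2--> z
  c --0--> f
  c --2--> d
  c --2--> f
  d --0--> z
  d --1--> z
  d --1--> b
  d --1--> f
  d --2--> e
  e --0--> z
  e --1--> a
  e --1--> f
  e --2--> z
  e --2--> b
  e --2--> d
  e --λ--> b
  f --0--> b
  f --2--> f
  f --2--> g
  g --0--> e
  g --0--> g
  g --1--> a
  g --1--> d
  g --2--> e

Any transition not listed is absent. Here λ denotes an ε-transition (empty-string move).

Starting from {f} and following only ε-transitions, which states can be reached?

Begin with {f}.
No ε-moves leave this set, so the closure equals the set itself.

{f}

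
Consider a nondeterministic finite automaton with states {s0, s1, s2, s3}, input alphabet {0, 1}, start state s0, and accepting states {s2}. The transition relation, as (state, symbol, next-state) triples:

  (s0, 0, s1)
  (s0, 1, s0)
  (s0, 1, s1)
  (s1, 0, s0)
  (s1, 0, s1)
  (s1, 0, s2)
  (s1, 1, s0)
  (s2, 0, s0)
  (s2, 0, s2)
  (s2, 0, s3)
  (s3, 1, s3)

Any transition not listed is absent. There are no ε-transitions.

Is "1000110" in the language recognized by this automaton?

Yes

Start in {s0}.
Read '1': s0→{s0, s1}; now {s0, s1}.
Read '0': s0→{s1}, s1→{s0, s1, s2}; now {s0, s1, s2}.
Read '0': s0→{s1}, s1→{s0, s1, s2}, s2→{s0, s2, s3}; now {s0, s1, s2, s3}.
Read '0': s0→{s1}, s1→{s0, s1, s2}, s2→{s0, s2, s3}, s3→∅; now {s0, s1, s2, s3}.
Read '1': s0→{s0, s1}, s1→{s0}, s2→∅, s3→{s3}; now {s0, s1, s3}.
Read '1': s0→{s0, s1}, s1→{s0}, s3→{s3}; now {s0, s1, s3}.
Read '0': s0→{s1}, s1→{s0, s1, s2}, s3→∅; now {s0, s1, s2}.
The final set {s0, s1, s2} contains the accepting state s2.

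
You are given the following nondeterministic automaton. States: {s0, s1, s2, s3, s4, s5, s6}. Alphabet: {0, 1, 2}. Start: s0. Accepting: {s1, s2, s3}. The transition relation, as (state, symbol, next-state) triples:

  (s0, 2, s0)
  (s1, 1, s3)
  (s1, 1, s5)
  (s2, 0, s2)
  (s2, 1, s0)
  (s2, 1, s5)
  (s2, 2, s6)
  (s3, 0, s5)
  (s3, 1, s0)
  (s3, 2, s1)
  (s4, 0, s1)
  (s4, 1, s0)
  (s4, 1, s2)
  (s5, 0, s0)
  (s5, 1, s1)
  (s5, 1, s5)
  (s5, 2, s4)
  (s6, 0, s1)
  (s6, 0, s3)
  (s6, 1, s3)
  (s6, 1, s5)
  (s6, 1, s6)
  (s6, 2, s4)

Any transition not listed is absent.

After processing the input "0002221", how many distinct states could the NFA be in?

Start in {s0}.
Read '0': s0→∅; now ∅.
The set is empty and remains empty for the remaining 6 symbols.
That set has 0 states.

0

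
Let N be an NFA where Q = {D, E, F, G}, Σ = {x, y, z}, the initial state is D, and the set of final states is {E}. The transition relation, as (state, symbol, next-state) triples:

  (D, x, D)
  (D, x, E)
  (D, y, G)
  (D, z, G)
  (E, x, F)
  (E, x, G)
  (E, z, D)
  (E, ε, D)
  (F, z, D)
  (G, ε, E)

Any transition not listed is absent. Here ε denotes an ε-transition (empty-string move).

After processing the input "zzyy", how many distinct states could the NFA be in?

3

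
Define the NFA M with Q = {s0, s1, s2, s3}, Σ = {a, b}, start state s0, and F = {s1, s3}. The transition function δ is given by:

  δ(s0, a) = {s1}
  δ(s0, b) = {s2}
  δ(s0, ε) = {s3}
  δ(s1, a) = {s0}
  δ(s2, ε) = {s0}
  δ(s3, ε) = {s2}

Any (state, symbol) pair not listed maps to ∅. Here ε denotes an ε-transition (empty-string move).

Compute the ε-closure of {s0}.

Begin with {s0}.
ε-move s0 → s3; add s3.
ε-move s3 → s2; add s2.

{s0, s2, s3}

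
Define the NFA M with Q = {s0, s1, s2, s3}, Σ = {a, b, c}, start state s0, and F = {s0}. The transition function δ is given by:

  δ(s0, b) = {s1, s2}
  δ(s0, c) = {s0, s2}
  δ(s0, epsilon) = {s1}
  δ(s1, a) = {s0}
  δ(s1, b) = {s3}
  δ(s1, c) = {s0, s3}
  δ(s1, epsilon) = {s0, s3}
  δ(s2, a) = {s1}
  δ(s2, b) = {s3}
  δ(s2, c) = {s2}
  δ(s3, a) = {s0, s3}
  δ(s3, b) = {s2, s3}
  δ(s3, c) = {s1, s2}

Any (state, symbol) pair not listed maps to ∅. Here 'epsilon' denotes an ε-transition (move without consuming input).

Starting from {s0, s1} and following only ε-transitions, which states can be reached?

{s0, s1, s3}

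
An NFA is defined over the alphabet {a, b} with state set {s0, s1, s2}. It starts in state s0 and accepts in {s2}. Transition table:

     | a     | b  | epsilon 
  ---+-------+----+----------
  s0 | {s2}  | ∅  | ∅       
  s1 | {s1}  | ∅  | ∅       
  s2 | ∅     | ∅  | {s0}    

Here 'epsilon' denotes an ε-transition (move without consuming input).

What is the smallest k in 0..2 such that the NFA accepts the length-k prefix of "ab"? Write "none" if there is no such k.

1

Start in {s0}.
Read 'a': s0→{s2}; union {s2}; ε-closure = {s0, s2}.
None of the earlier sets intersect F, but {s0, s2} does.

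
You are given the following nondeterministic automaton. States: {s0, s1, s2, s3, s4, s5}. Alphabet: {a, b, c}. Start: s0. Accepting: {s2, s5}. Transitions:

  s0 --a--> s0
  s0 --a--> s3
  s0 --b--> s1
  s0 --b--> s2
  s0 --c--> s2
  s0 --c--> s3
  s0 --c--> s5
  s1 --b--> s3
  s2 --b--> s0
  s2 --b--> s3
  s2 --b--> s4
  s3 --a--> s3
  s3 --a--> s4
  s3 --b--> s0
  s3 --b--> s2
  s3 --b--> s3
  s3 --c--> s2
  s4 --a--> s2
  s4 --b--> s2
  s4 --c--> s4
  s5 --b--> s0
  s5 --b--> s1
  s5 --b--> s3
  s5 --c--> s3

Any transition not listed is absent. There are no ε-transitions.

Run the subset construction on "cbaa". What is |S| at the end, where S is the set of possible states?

Start in {s0}.
Read 'c': s0→{s2, s3, s5}; now {s2, s3, s5}.
Read 'b': s2→{s0, s3, s4}, s3→{s0, s2, s3}, s5→{s0, s1, s3}; now {s0, s1, s2, s3, s4}.
Read 'a': s0→{s0, s3}, s1→∅, s2→∅, s3→{s3, s4}, s4→{s2}; now {s0, s2, s3, s4}.
Read 'a': s0→{s0, s3}, s2→∅, s3→{s3, s4}, s4→{s2}; now {s0, s2, s3, s4}.
That set has 4 states.

4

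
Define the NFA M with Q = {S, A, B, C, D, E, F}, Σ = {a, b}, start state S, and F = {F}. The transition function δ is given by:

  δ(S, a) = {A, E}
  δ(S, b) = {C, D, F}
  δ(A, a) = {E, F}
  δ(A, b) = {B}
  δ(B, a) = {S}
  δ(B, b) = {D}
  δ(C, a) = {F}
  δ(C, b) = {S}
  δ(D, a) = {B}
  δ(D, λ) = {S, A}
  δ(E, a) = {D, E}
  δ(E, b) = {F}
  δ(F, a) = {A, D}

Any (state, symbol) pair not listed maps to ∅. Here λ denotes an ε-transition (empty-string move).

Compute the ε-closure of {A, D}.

{S, A, D}

Begin with {A, D}.
ε-move D → S; add S.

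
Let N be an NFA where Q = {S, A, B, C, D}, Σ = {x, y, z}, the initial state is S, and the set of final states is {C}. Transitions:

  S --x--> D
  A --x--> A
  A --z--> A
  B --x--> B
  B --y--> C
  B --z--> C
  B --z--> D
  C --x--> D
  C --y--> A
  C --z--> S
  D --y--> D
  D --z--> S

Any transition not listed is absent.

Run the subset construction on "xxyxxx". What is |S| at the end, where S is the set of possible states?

0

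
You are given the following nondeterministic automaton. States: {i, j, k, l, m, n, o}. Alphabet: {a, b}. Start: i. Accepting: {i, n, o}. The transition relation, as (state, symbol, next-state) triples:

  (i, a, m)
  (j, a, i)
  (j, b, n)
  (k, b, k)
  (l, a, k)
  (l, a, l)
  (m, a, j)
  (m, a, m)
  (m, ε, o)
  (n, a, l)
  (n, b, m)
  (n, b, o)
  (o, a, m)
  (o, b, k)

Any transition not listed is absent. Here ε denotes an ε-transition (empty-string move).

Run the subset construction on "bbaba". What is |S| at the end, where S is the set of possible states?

0

Start in {i}.
Read 'b': i→∅; now ∅.
The set is empty and remains empty for the remaining 4 symbols.
That set has 0 states.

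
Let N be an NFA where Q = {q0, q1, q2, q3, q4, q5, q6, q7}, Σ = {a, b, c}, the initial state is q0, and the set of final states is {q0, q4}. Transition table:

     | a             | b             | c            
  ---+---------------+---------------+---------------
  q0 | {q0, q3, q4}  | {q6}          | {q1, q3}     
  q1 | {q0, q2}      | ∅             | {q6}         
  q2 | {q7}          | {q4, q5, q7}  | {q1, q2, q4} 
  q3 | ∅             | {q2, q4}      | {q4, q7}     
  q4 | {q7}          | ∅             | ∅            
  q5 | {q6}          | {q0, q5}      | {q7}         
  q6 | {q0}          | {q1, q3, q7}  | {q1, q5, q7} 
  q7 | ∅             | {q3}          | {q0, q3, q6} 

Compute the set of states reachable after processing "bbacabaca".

Start in {q0}.
Read 'b': q0→{q6}; now {q6}.
Read 'b': q6→{q1, q3, q7}; now {q1, q3, q7}.
Read 'a': q1→{q0, q2}, q3→∅, q7→∅; now {q0, q2}.
Read 'c': q0→{q1, q3}, q2→{q1, q2, q4}; now {q1, q2, q3, q4}.
Read 'a': q1→{q0, q2}, q2→{q7}, q3→∅, q4→{q7}; now {q0, q2, q7}.
Read 'b': q0→{q6}, q2→{q4, q5, q7}, q7→{q3}; now {q3, q4, q5, q6, q7}.
Read 'a': q3→∅, q4→{q7}, q5→{q6}, q6→{q0}, q7→∅; now {q0, q6, q7}.
Read 'c': q0→{q1, q3}, q6→{q1, q5, q7}, q7→{q0, q3, q6}; now {q0, q1, q3, q5, q6, q7}.
Read 'a': q0→{q0, q3, q4}, q1→{q0, q2}, q3→∅, q5→{q6}, q6→{q0}, q7→∅; now {q0, q2, q3, q4, q6}.

{q0, q2, q3, q4, q6}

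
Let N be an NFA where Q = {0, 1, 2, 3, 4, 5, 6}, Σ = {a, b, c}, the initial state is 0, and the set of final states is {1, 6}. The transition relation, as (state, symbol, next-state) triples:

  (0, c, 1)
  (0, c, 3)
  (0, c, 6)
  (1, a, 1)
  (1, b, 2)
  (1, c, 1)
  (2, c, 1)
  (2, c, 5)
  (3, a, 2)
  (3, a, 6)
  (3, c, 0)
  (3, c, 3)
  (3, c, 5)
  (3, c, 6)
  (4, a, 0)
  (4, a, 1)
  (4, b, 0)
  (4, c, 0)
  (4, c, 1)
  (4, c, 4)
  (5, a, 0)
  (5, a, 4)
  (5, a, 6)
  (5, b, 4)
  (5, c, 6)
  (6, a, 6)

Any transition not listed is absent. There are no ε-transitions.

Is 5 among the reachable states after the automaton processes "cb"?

No

Start in {0}.
Read 'c': 0→{1, 3, 6}; now {1, 3, 6}.
Read 'b': 1→{2}, 3→∅, 6→∅; now {2}.
State 5 is not in {2}.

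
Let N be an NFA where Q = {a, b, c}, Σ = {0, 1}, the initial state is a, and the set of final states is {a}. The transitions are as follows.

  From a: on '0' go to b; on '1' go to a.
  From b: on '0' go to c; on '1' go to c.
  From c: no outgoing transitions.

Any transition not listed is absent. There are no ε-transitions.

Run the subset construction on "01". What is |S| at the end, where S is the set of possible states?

1

Start in {a}.
Read '0': {a} → {b}.
Read '1': {b} → {c}.
That set has 1 state.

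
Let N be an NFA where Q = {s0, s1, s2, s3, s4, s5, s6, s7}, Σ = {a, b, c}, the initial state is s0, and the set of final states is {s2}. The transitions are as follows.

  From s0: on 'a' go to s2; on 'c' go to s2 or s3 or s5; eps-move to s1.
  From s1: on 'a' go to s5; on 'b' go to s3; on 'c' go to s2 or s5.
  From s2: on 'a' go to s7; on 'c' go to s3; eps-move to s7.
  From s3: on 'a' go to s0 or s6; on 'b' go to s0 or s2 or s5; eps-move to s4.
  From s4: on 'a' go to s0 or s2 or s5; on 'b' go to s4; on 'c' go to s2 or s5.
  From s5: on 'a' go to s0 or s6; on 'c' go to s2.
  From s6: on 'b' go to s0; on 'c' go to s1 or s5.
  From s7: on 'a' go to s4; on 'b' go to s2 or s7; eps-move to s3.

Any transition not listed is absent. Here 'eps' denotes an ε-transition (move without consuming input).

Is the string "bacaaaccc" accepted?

Yes

Start: ε-closure({s0}) = {s0, s1}.
Read 'b': {s0, s1} → {s3, s4}.
Read 'a': {s3, s4} → {s0, s1, s2, s3, s4, s5, s6, s7}.
Read 'c': {s0, s1, s2, s3, s4, s5, s6, s7} → {s1, s2, s3, s4, s5, s7}.
Read 'a': {s1, s2, s3, s4, s5, s7} → {s0, s1, s2, s3, s4, s5, s6, s7}.
Read 'a': {s0, s1, s2, s3, s4, s5, s6, s7} → {s0, s1, s2, s3, s4, s5, s6, s7}.
Read 'a': {s0, s1, s2, s3, s4, s5, s6, s7} → {s0, s1, s2, s3, s4, s5, s6, s7}.
Read 'c': {s0, s1, s2, s3, s4, s5, s6, s7} → {s1, s2, s3, s4, s5, s7}.
Read 'c': {s1, s2, s3, s4, s5, s7} → {s2, s3, s4, s5, s7}.
Read 'c': {s2, s3, s4, s5, s7} → {s2, s3, s4, s5, s7}.
The final set {s2, s3, s4, s5, s7} contains the accepting state s2.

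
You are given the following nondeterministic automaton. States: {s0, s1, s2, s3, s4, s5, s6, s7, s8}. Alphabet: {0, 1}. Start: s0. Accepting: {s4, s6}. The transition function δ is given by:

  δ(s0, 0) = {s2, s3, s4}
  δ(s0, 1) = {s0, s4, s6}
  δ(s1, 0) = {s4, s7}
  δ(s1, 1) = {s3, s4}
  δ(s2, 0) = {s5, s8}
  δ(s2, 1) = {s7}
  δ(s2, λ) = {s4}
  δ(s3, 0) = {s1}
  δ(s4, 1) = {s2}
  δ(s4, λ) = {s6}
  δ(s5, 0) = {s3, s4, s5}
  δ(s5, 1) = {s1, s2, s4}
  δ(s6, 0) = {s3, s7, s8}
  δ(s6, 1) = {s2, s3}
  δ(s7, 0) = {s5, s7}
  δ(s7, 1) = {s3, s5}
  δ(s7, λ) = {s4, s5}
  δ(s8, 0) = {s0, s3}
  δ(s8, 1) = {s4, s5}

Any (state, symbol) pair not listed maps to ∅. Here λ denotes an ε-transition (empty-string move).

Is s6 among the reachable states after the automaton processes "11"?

Start in {s0}.
Read '1': s0→{s0, s4, s6}; now {s0, s4, s6}.
Read '1': s0→{s0, s4, s6}, s4→{s2}, s6→{s2, s3}; now {s0, s2, s3, s4, s6}.
State s6 is in {s0, s2, s3, s4, s6}.

Yes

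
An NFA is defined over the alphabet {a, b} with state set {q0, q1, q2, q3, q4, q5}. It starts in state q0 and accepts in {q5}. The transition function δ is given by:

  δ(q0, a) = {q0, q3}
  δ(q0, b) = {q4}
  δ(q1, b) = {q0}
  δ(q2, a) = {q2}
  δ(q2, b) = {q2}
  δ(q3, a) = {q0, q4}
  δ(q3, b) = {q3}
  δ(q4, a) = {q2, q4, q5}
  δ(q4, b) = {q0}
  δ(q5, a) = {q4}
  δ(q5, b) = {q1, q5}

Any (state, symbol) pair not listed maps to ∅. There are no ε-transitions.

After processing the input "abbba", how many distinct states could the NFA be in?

4

Start in {q0}.
Read 'a': {q0} → {q0, q3}.
Read 'b': {q0, q3} → {q3, q4}.
Read 'b': {q3, q4} → {q0, q3}.
Read 'b': {q0, q3} → {q3, q4}.
Read 'a': {q3, q4} → {q0, q2, q4, q5}.
That set has 4 states.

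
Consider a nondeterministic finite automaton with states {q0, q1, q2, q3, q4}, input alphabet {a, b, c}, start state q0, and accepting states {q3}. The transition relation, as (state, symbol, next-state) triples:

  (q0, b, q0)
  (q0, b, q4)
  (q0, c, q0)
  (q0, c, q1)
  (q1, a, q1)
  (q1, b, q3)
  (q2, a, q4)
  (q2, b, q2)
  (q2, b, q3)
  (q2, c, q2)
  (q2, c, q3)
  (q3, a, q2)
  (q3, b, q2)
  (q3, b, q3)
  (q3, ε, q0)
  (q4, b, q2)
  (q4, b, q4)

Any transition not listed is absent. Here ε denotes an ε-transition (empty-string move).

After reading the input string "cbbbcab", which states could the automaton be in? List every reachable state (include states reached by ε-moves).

{q0, q2, q3, q4}

Start in {q0}.
Read 'c': {q0} → {q0, q1}.
Read 'b': {q0, q1} → {q0, q3, q4}.
Read 'b': {q0, q3, q4} → {q0, q2, q3, q4}.
Read 'b': {q0, q2, q3, q4} → {q0, q2, q3, q4}.
Read 'c': {q0, q2, q3, q4} → {q0, q1, q2, q3}.
Read 'a': {q0, q1, q2, q3} → {q1, q2, q4}.
Read 'b': {q1, q2, q4} → {q0, q2, q3, q4}.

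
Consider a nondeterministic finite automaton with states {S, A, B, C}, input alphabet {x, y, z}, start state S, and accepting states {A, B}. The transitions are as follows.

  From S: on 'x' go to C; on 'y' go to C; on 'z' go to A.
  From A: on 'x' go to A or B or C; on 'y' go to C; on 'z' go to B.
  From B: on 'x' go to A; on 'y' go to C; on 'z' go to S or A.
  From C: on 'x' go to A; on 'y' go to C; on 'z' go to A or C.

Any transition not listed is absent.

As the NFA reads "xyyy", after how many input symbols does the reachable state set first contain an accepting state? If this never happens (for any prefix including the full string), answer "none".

none

Start in {S}.
Read 'x': S→{C}; now {C}.
Read 'y': C→{C}; now {C}.
Read 'y': C→{C}; now {C}.
Read 'y': C→{C}; now {C}.
No reachable set along the way intersects F.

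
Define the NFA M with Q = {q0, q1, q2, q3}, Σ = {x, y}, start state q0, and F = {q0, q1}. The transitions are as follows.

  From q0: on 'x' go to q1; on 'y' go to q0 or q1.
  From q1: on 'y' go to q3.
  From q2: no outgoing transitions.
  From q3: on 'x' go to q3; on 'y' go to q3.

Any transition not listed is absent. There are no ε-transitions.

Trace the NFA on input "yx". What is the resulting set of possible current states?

Start in {q0}.
Read 'y': q0→{q0, q1}; now {q0, q1}.
Read 'x': q0→{q1}, q1→∅; now {q1}.

{q1}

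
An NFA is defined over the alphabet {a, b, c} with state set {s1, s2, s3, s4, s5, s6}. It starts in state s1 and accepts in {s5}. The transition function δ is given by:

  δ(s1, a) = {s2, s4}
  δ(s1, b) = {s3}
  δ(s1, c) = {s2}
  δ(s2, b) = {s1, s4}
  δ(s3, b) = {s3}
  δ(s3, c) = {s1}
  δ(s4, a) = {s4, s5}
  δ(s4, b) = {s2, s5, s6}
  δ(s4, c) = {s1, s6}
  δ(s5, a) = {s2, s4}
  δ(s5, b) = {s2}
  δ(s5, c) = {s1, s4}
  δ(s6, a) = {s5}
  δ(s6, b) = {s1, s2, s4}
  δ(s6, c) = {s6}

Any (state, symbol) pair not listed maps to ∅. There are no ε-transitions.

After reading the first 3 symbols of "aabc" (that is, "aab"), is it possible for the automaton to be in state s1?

Start in {s1}.
Read 'a': {s1} → {s2, s4}.
Read 'a': {s2, s4} → {s4, s5}.
Read 'b': {s4, s5} → {s2, s5, s6}.
State s1 is not in {s2, s5, s6}.

No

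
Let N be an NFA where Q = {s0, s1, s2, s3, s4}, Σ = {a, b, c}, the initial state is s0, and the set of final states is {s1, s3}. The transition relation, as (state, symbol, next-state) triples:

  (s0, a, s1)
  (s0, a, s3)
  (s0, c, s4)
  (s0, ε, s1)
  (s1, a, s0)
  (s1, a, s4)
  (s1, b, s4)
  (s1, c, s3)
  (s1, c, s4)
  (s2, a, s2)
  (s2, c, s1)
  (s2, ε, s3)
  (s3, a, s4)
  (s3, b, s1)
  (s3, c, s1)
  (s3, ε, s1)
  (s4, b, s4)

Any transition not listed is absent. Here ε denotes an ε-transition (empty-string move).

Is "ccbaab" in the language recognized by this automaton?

Yes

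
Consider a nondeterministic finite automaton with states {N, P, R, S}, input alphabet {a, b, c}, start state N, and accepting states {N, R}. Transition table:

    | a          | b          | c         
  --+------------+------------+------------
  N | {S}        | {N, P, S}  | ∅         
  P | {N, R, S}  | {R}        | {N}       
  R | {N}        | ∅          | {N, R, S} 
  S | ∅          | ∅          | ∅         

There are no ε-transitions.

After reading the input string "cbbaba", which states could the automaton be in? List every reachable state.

Start in {N}.
Read 'c': {N} → ∅.
The set is empty and remains empty for the remaining 5 symbols.

∅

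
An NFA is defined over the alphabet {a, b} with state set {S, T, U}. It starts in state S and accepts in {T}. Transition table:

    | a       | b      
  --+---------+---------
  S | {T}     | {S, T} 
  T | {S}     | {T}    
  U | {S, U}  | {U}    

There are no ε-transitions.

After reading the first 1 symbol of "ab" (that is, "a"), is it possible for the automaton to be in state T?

Yes

Start in {S}.
Read 'a': {S} → {T}.
State T is in {T}.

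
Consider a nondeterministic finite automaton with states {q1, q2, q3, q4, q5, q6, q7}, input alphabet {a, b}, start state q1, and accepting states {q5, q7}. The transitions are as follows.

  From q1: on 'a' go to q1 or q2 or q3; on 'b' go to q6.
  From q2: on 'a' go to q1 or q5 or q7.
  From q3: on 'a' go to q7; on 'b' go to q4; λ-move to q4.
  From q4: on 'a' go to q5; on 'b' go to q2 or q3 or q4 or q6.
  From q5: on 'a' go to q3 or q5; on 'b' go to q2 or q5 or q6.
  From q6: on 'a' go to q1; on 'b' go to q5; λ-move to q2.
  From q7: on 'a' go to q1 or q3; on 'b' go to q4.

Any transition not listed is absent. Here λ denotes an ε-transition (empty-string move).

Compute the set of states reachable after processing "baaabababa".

Start in {q1}.
Read 'b': {q1} → {q2, q6}.
Read 'a': {q2, q6} → {q1, q5, q7}.
Read 'a': {q1, q5, q7} → {q1, q2, q3, q4, q5}.
Read 'a': {q1, q2, q3, q4, q5} → {q1, q2, q3, q4, q5, q7}.
Read 'b': {q1, q2, q3, q4, q5, q7} → {q2, q3, q4, q5, q6}.
Read 'a': {q2, q3, q4, q5, q6} → {q1, q3, q4, q5, q7}.
Read 'b': {q1, q3, q4, q5, q7} → {q2, q3, q4, q5, q6}.
Read 'a': {q2, q3, q4, q5, q6} → {q1, q3, q4, q5, q7}.
Read 'b': {q1, q3, q4, q5, q7} → {q2, q3, q4, q5, q6}.
Read 'a': {q2, q3, q4, q5, q6} → {q1, q3, q4, q5, q7}.

{q1, q3, q4, q5, q7}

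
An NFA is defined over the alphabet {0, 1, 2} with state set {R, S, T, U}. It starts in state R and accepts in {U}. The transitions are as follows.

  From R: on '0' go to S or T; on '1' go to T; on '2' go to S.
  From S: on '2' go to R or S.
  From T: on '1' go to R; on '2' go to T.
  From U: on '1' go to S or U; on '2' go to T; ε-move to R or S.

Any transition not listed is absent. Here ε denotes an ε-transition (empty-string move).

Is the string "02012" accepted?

Start in {R}.
Read '0': R→{S, T}; now {S, T}.
Read '2': S→{R, S}, T→{T}; now {R, S, T}.
Read '0': R→{S, T}, S→∅, T→∅; now {S, T}.
Read '1': S→∅, T→{R}; now {R}.
Read '2': R→{S}; now {S}.
The final set {S} contains no accepting state.

No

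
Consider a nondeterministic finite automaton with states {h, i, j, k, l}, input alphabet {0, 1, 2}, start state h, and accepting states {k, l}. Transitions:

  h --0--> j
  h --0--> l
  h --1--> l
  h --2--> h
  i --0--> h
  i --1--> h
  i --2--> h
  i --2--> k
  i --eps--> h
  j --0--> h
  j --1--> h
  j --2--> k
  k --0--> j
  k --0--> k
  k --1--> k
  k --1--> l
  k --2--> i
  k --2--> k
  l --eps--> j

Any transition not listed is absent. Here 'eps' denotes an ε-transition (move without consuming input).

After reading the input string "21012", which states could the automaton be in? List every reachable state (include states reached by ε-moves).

Start in {h}.
Read '2': h→{h}; now {h}.
Read '1': h→{l}; union {l}; ε-closure = {j, l}.
Read '0': j→{h}, l→∅; now {h}.
Read '1': h→{l}; union {l}; ε-closure = {j, l}.
Read '2': j→{k}, l→∅; now {k}.

{k}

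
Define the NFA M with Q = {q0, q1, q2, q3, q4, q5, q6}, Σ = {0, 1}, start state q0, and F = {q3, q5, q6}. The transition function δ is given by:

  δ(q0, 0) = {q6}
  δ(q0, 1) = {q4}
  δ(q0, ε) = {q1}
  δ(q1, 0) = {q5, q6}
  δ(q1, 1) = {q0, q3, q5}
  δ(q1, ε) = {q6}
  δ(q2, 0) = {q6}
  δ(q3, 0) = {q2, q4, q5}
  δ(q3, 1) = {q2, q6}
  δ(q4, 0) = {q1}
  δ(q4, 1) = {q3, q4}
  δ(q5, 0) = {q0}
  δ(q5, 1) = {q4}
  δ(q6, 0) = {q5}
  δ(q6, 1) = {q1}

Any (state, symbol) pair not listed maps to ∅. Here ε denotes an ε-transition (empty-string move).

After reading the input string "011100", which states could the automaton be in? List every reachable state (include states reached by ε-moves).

{q0, q1, q5, q6}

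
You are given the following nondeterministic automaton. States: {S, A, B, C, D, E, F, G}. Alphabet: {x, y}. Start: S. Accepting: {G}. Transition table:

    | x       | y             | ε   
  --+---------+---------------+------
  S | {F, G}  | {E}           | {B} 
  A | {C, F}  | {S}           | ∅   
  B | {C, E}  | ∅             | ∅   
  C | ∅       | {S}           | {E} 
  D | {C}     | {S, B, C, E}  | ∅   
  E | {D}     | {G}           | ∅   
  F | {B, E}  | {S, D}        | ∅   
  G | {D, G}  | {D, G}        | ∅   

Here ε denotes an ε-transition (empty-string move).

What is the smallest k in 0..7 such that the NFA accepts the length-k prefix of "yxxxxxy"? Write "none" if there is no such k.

none

Start: ε-closure({S}) = {S, B}.
Read 'y': {S, B} → {E}.
Read 'x': {E} → {D}.
Read 'x': {D} → {C, E}.
Read 'x': {C, E} → {D}.
Read 'x': {D} → {C, E}.
Read 'x': {C, E} → {D}.
Read 'y': {D} → {S, B, C, E}.
No reachable set along the way intersects F.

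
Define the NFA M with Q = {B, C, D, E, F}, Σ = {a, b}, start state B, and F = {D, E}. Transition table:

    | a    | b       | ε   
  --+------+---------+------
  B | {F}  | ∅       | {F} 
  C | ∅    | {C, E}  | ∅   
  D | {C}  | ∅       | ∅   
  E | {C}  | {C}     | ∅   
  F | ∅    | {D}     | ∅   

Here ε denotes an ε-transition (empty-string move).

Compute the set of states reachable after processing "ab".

{D}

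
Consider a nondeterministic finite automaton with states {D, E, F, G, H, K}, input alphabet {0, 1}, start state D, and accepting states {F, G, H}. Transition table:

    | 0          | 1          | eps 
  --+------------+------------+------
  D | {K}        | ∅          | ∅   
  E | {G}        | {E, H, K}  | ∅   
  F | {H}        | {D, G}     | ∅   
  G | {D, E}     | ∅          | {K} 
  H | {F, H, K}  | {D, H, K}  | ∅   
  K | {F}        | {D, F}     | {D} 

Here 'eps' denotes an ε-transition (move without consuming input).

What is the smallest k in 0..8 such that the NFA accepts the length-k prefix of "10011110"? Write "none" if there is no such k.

none

Start in {D}.
Read '1': D→∅; now ∅.
The set is empty and remains empty for the remaining 7 symbols.
No reachable set along the way intersects F.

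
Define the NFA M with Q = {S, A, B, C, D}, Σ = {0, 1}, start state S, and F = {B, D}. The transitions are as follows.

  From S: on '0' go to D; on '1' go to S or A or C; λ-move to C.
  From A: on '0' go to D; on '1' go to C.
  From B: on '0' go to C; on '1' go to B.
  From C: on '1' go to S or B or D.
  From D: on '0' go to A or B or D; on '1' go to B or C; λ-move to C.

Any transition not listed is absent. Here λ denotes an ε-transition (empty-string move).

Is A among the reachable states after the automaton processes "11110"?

Start: ε-closure({S}) = {S, C}.
Read '1': {S, C} → {S, A, B, C, D}.
Read '1': {S, A, B, C, D} → {S, A, B, C, D}.
Read '1': {S, A, B, C, D} → {S, A, B, C, D}.
Read '1': {S, A, B, C, D} → {S, A, B, C, D}.
Read '0': {S, A, B, C, D} → {A, B, C, D}.
State A is in {A, B, C, D}.

Yes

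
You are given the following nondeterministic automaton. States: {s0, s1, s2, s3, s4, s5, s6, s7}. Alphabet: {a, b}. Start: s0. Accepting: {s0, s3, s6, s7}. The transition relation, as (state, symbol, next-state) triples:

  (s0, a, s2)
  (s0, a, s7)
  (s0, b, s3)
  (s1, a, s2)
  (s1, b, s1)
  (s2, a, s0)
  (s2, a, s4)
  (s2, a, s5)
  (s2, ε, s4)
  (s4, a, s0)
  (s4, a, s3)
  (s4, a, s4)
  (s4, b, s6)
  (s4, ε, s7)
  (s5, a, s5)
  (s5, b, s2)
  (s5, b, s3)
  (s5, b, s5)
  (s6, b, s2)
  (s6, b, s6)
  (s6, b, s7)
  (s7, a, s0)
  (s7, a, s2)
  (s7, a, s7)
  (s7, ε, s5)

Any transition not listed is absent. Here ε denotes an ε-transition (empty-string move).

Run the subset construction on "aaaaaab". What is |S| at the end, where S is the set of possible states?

6

Start in {s0}.
Read 'a': s0→{s2, s7}; union {s2, s7}; ε-closure = {s2, s4, s5, s7}.
Read 'a': s2→{s0, s4, s5}, s4→{s0, s3, s4}, s5→{s5}, s7→{s0, s2, s7}; now {s0, s2, s3, s4, s5, s7}.
Read 'a': s0→{s2, s7}, s2→{s0, s4, s5}, s3→∅, s4→{s0, s3, s4}, s5→{s5}, s7→{s0, s2, s7}; now {s0, s2, s3, s4, s5, s7}.
Read 'a': s0→{s2, s7}, s2→{s0, s4, s5}, s3→∅, s4→{s0, s3, s4}, s5→{s5}, s7→{s0, s2, s7}; now {s0, s2, s3, s4, s5, s7}.
Read 'a': s0→{s2, s7}, s2→{s0, s4, s5}, s3→∅, s4→{s0, s3, s4}, s5→{s5}, s7→{s0, s2, s7}; now {s0, s2, s3, s4, s5, s7}.
Read 'a': s0→{s2, s7}, s2→{s0, s4, s5}, s3→∅, s4→{s0, s3, s4}, s5→{s5}, s7→{s0, s2, s7}; now {s0, s2, s3, s4, s5, s7}.
Read 'b': s0→{s3}, s2→∅, s3→∅, s4→{s6}, s5→{s2, s3, s5}, s7→∅; union {s2, s3, s5, s6}; ε-closure = {s2, s3, s4, s5, s6, s7}.
That set has 6 states.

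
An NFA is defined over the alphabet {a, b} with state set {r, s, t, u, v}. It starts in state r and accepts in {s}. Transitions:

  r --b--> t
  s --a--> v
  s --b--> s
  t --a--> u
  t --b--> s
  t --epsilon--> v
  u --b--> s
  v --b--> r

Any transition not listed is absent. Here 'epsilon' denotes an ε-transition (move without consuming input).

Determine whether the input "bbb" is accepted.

Start in {r}.
Read 'b': {r} → {t, v}.
Read 'b': {t, v} → {r, s}.
Read 'b': {r, s} → {s, t, v}.
The final set {s, t, v} contains the accepting state s.

Yes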